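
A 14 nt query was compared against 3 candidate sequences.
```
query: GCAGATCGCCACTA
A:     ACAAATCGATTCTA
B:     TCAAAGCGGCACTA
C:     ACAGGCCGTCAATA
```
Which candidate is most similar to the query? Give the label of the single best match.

B

A differs at 5 bases; B differs at 4 bases; C differs at 5 bases. The closest is B.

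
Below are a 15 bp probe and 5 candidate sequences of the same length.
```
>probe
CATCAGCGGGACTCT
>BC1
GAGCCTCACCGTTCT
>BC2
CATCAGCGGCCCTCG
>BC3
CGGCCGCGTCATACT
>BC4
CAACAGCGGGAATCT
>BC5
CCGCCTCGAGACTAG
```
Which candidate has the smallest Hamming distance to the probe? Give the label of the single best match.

Hamming distances to probe — BC1: 9; BC2: 3; BC3: 7; BC4: 2; BC5: 7.
Smallest is BC4 with 2 mismatches.

BC4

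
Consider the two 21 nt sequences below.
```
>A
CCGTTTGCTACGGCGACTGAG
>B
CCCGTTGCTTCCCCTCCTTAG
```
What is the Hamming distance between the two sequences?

Comparing position by position, 8 sites differ: 3 (G/C), 4 (T/G), 10 (A/T), 12 (G/C), 13 (G/C), 15 (G/T), 16 (A/C), 19 (G/T).

8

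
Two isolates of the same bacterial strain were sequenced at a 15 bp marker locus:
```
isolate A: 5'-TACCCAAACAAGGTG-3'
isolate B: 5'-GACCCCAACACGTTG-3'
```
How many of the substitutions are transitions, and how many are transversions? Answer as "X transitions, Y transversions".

0 transitions, 4 transversions

Mismatches (1-based):
site 1: T→G (pyrimidine→purine, transversion)
site 6: A→C (purine→pyrimidine, transversion)
site 11: A→C (purine→pyrimidine, transversion)
site 13: G→T (purine→pyrimidine, transversion)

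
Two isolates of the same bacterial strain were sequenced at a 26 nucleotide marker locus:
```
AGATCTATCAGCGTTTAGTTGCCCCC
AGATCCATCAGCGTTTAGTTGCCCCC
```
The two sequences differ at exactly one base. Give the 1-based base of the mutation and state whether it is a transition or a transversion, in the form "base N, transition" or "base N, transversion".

base 6, transition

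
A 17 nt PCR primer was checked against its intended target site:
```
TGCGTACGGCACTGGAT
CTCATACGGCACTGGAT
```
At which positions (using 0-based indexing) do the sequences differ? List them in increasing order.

Scanning 0-based: 0: T/C; 1: G/T; 3: G/A.

0, 1, 3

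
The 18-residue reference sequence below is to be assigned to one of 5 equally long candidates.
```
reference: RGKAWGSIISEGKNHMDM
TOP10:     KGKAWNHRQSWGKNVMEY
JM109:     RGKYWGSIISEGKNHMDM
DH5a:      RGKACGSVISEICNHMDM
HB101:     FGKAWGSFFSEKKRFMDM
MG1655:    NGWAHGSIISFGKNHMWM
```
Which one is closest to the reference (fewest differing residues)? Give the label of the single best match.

JM109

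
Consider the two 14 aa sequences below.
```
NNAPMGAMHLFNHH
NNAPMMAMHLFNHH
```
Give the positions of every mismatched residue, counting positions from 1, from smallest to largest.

Scanning 1-based: 6: G/M.

6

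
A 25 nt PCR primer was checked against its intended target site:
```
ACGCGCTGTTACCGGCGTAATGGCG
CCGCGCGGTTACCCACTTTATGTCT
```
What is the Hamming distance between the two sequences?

8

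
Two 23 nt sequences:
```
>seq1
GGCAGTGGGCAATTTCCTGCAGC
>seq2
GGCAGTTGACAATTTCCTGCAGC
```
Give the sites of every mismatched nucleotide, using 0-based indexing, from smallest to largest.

Differences at site 6 (G→T), site 8 (G→A).

6, 8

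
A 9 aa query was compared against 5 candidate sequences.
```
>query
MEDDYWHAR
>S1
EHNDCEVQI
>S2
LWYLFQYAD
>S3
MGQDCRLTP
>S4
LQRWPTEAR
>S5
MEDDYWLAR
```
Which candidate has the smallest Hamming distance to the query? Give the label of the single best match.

S5

S1 differs at 8 residues; S2 differs at 8 residues; S3 differs at 7 residues; S4 differs at 7 residues; S5 differs at 1 residue. The closest is S5.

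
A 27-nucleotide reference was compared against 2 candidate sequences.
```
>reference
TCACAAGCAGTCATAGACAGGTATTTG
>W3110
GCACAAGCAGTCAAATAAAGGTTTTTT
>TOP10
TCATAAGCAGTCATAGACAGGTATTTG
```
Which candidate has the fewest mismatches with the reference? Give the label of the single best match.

Hamming distances to reference — W3110: 6; TOP10: 1.
Smallest is TOP10 with 1 mismatch.

TOP10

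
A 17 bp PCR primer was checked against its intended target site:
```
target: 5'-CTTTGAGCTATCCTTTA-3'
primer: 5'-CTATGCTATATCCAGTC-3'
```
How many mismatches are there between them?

7

Mismatches (1-based): base 3: T→A; base 6: A→C; base 7: G→T; base 8: C→A; base 14: T→A; base 15: T→G; base 17: A→C.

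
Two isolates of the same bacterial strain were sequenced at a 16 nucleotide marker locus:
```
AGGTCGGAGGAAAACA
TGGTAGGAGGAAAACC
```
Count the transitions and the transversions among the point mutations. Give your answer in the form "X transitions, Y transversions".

Mismatches (1-based):
site 1: A→T (purine→pyrimidine, transversion)
site 5: C→A (pyrimidine→purine, transversion)
site 16: A→C (purine→pyrimidine, transversion)

0 transitions, 3 transversions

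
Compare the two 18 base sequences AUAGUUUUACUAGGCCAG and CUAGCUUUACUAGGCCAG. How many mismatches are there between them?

2

Mismatches (1-based): position 1: A→C; position 5: U→C.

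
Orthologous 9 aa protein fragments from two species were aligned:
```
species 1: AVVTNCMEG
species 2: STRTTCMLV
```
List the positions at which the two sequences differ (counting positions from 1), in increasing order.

Differences at position 1 (A→S), position 2 (V→T), position 3 (V→R), position 5 (N→T), position 8 (E→L), position 9 (G→V).

1, 2, 3, 5, 8, 9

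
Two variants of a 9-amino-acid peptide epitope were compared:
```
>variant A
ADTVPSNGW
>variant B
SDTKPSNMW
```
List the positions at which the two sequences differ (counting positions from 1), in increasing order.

1, 4, 8

Differences at position 1 (A→S), position 4 (V→K), position 8 (G→M).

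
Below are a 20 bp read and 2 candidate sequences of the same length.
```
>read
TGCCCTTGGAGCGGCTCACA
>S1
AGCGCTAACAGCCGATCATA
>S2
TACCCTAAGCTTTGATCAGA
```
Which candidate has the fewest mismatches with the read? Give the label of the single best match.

S1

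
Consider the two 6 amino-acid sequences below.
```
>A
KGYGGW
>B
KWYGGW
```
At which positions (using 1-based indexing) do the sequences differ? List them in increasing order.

2

Differences at position 2 (G→W).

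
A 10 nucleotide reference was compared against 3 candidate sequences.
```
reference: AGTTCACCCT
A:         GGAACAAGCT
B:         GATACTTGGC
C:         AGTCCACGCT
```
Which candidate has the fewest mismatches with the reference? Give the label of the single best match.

C

Hamming distances to reference — A: 5; B: 8; C: 2.
Smallest is C with 2 mismatches.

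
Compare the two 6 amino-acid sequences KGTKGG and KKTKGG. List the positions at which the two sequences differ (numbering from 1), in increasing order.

Scanning 1-based: 2: G/K.

2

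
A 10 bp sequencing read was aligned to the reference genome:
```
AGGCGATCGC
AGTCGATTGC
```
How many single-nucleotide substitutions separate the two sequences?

2

Mismatches (1-based): site 3: G→T; site 8: C→T.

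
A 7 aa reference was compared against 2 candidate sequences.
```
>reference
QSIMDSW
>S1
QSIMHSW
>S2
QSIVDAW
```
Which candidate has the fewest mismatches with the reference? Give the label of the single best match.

Hamming distances to reference — S1: 1; S2: 2.
Smallest is S1 with 1 mismatch.

S1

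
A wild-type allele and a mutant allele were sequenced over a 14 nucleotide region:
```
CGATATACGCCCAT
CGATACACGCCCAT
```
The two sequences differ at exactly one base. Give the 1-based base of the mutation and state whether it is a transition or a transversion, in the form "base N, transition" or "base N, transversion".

base 6, transition

Base 6 changes T→C. T is a pyrimidine and C is a pyrimidine, so this is a transition.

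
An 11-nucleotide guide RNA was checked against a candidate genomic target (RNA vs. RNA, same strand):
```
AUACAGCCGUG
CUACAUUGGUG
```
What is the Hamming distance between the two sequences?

Mismatches (1-based): base 1: A→C; base 6: G→U; base 7: C→U; base 8: C→G.

4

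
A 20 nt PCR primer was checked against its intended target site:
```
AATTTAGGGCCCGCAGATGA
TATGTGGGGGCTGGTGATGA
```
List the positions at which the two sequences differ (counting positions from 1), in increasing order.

Differences at position 1 (A→T), position 4 (T→G), position 6 (A→G), position 10 (C→G), position 12 (C→T), position 14 (C→G), position 15 (A→T).

1, 4, 6, 10, 12, 14, 15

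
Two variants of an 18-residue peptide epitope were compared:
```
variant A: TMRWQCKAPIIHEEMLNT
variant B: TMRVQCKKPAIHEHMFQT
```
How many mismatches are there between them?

6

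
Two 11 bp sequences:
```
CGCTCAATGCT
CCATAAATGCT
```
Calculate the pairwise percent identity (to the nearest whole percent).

73%

Mismatches at positions 2, 3, 5 (1-based): 3 of 11.
Identical positions: 8/11 = 72.73% → 73%.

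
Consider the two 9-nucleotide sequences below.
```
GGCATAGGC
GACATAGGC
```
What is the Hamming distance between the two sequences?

1

Comparing position by position, 1 base differs: 2 (G/A).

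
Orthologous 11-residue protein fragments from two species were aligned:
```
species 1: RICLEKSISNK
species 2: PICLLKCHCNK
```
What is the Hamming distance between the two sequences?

The sequences differ at residues 1, 5, 7, 8, 9 (1-based) — 5 in total.

5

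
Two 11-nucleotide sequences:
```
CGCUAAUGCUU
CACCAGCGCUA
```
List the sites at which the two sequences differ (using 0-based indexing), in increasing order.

Scanning 0-based: 1: G/A; 3: U/C; 5: A/G; 6: U/C; 10: U/A.

1, 3, 5, 6, 10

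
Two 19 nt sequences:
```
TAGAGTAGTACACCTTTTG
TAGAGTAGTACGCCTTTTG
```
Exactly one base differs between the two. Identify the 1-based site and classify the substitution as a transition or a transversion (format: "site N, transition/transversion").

site 12, transition

The sequences differ only at site 12: A→G (purine→purine), a transition.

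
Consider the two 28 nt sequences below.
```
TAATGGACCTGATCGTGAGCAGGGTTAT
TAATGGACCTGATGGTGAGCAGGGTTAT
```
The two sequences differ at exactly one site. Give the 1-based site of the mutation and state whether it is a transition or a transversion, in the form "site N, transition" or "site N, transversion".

The sequences differ only at site 14: C→G (pyrimidine→purine), a transversion.

site 14, transversion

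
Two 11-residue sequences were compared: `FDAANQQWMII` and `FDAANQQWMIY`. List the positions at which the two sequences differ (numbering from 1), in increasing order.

11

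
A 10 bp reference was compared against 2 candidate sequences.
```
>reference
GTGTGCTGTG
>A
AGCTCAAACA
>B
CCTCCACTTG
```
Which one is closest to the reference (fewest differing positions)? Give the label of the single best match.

B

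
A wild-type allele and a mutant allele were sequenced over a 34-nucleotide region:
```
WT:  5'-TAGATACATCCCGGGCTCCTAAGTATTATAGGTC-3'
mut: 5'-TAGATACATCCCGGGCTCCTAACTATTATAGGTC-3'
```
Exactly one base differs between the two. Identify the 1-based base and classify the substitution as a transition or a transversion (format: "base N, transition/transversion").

The sequences differ only at base 23: G→C (purine→pyrimidine), a transversion.

base 23, transversion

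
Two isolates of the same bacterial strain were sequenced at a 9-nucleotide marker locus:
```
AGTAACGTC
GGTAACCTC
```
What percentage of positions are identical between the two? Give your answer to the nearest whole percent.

2 positions differ (1, 7), so 7 of 9 match: 7/9 = 77.78%.

78%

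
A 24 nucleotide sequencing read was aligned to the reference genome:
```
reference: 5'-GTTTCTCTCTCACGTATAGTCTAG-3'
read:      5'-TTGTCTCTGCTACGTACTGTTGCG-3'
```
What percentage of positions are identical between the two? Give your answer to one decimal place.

58.3%

10 positions differ (1, 3, 9, 10, 11, 17, 18, 21, 22, 23), so 14 of 24 match: 14/24 = 58.33%.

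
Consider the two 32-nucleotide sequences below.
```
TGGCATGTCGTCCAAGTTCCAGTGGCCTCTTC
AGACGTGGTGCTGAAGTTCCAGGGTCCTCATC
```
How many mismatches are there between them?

11

The sequences differ at bases 1, 3, 5, 8, 9, 11, 12, 13, 23, 25, 30 (1-based) — 11 in total.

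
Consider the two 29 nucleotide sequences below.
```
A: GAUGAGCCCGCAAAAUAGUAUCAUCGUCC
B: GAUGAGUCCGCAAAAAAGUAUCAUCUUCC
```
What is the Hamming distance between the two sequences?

3

Mismatches (1-based): base 7: C→U; base 16: U→A; base 26: G→U.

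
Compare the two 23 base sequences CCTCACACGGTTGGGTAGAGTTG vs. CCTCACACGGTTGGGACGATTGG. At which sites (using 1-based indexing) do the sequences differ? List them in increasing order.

16, 17, 20, 22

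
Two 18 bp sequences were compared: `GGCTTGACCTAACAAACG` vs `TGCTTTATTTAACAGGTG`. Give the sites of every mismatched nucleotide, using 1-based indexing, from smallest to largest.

1, 6, 8, 9, 15, 16, 17

Scanning 1-based: 1: G/T; 6: G/T; 8: C/T; 9: C/T; 15: A/G; 16: A/G; 17: C/T.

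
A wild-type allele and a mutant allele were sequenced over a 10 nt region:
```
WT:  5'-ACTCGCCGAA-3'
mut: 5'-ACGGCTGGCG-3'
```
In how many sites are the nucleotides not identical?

7

Comparing position by position, 7 sites differ: 3 (T/G), 4 (C/G), 5 (G/C), 6 (C/T), 7 (C/G), 9 (A/C), 10 (A/G).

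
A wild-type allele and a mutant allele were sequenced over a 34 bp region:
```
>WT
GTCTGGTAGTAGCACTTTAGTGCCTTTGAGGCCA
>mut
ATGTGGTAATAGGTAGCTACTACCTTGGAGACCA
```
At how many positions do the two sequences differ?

12

The sequences differ at positions 1, 3, 9, 13, 14, 15, 16, 17, 20, 22, 27, 31 (1-based) — 12 in total.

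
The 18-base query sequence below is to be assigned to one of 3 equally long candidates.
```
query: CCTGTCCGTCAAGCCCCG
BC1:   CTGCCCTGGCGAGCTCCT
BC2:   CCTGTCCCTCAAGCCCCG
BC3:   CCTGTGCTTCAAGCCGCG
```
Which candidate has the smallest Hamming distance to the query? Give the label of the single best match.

BC1 differs at 9 positions; BC2 differs at 1 position; BC3 differs at 3 positions. The closest is BC2.

BC2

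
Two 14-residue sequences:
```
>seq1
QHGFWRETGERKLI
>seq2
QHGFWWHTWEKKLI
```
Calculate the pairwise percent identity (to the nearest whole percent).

71%

4 positions differ (6, 7, 9, 11), so 10 of 14 match: 10/14 = 71.43%.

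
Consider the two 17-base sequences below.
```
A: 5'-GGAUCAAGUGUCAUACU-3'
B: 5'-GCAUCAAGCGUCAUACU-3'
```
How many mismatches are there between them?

2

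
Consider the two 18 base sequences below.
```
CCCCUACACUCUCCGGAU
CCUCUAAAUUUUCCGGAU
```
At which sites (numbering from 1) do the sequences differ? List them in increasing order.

3, 7, 9, 11

Scanning 1-based: 3: C/U; 7: C/A; 9: C/U; 11: C/U.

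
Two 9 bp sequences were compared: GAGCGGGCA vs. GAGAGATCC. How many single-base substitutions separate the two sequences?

The sequences differ at bases 4, 6, 7, 9 (1-based) — 4 in total.

4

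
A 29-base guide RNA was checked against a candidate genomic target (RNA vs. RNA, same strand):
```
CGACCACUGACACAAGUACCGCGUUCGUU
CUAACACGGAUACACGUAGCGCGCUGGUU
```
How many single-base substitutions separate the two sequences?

The sequences differ at bases 2, 4, 8, 11, 15, 19, 24, 26 (1-based) — 8 in total.

8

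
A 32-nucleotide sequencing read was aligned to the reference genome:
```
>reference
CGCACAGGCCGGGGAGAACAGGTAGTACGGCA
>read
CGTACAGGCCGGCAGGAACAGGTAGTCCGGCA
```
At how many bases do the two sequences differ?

5

Mismatches (1-based): base 3: C→T; base 13: G→C; base 14: G→A; base 15: A→G; base 27: A→C.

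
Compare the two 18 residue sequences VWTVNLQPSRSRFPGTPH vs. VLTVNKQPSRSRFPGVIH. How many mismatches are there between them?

4

Mismatches (1-based): residue 2: W→L; residue 6: L→K; residue 16: T→V; residue 17: P→I.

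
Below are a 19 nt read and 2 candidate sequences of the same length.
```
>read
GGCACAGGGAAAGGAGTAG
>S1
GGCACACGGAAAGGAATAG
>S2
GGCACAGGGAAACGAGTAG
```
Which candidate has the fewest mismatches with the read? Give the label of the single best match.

S1 differs at 2 bases; S2 differs at 1 base. The closest is S2.

S2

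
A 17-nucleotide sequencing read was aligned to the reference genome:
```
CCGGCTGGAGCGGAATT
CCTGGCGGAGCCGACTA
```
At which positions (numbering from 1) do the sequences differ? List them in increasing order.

3, 5, 6, 12, 15, 17

Differences at position 3 (G→T), position 5 (C→G), position 6 (T→C), position 12 (G→C), position 15 (A→C), position 17 (T→A).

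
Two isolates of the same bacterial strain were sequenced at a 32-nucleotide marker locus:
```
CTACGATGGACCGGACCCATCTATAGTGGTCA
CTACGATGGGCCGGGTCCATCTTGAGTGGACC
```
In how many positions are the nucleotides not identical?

Comparing position by position, 7 positions differ: 10 (A/G), 15 (A/G), 16 (C/T), 23 (A/T), 24 (T/G), 30 (T/A), 32 (A/C).

7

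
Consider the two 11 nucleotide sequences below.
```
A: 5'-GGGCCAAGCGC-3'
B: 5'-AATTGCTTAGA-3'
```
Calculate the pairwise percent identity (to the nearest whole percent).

Mismatches at positions 1, 2, 3, 4, 5, 6, 7, 8, 9, 11 (1-based): 10 of 11.
Identical positions: 1/11 = 9.091% → 9%.

9%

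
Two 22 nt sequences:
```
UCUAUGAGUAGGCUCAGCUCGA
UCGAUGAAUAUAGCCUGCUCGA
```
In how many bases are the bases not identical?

7

Mismatches (1-based): base 3: U→G; base 8: G→A; base 11: G→U; base 12: G→A; base 13: C→G; base 14: U→C; base 16: A→U.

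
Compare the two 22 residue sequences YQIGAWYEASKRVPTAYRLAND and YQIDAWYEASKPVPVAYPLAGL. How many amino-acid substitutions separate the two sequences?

The sequences differ at positions 4, 12, 15, 18, 21, 22 (1-based) — 6 in total.

6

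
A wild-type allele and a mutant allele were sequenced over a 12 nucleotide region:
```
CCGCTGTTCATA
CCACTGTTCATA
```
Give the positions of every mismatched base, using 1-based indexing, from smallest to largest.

3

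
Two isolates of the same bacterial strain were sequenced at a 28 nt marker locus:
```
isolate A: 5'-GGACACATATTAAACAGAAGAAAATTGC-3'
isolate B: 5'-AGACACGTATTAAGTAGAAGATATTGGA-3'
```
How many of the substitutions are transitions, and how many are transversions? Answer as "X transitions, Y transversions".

4 transitions, 4 transversions

Transitions (purine↔purine or pyrimidine↔pyrimidine): 1 G→A, 7 A→G, 14 A→G, 15 C→T.
Transversions (purine↔pyrimidine): 22 A→T, 24 A→T, 26 T→G, 28 C→A.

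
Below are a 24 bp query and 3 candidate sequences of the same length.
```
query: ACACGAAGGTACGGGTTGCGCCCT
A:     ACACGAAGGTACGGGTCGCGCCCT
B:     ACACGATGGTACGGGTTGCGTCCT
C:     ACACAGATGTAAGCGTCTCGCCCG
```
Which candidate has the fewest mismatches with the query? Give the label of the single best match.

A

Hamming distances to query — A: 1; B: 2; C: 8.
Smallest is A with 1 mismatch.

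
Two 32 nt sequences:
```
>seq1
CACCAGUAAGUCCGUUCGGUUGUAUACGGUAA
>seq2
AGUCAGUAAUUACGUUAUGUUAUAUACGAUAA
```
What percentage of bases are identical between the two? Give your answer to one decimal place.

71.9%

Mismatches at positions 1, 2, 3, 10, 12, 17, 18, 22, 29 (1-based): 9 of 32.
Identical positions: 23/32 = 71.88% → 71.9%.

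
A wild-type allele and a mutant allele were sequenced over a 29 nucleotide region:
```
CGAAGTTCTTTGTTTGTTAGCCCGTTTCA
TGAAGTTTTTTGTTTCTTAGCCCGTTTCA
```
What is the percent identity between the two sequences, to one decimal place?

89.7%

3 positions differ (1, 8, 16), so 26 of 29 match: 26/29 = 89.66%.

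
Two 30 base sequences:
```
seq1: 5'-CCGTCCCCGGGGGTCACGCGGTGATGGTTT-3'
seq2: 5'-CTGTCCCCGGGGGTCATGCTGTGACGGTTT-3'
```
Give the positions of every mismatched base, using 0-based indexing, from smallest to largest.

1, 16, 19, 24

Scanning 0-based: 1: C/T; 16: C/T; 19: G/T; 24: T/C.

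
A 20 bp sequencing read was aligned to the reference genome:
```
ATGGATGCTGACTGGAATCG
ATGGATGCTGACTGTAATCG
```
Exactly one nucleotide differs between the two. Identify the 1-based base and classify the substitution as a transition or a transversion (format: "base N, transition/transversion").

base 15, transversion

Base 15 changes G→T. G is a purine and T is a pyrimidine, so this is a transversion.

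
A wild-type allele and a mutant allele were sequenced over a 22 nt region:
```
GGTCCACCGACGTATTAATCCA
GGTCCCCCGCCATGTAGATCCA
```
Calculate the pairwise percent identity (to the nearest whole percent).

73%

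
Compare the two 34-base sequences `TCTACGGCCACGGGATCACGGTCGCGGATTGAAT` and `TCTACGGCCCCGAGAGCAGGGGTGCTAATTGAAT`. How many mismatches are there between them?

8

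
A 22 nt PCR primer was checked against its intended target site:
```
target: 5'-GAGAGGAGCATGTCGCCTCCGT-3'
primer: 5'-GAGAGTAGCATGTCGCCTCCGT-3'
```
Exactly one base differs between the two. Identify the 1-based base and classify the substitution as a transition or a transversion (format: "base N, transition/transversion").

base 6, transversion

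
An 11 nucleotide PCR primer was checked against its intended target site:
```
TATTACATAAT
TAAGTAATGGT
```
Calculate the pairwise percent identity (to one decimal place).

Mismatches at positions 3, 4, 5, 6, 9, 10 (1-based): 6 of 11.
Identical positions: 5/11 = 45.45% → 45.5%.

45.5%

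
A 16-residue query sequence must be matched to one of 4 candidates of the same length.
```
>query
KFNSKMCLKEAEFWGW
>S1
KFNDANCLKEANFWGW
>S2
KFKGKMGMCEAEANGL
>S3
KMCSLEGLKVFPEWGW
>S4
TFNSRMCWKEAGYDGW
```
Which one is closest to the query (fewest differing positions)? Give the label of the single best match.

S1

Hamming distances to query — S1: 4; S2: 8; S3: 9; S4: 6.
Smallest is S1 with 4 mismatches.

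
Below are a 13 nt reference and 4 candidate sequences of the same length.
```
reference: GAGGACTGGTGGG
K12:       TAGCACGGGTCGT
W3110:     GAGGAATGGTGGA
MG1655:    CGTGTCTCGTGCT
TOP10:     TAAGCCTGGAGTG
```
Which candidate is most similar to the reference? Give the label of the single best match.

Hamming distances to reference — K12: 5; W3110: 2; MG1655: 7; TOP10: 5.
Smallest is W3110 with 2 mismatches.

W3110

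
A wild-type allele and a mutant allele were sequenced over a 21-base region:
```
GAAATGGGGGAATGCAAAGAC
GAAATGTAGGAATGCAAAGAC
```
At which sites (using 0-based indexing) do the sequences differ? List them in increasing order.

Differences at site 6 (G→T), site 7 (G→A).

6, 7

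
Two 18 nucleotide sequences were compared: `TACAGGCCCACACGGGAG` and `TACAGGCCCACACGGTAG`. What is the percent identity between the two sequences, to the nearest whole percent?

Mismatch at position 16 (1-based): 1 of 18.
Identical positions: 17/18 = 94.44% → 94%.

94%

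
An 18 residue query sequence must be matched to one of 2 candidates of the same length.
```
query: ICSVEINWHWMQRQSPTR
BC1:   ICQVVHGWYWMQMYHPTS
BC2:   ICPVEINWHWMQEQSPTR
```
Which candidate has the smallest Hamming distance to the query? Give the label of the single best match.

BC1 differs at 9 positions; BC2 differs at 2 positions. The closest is BC2.

BC2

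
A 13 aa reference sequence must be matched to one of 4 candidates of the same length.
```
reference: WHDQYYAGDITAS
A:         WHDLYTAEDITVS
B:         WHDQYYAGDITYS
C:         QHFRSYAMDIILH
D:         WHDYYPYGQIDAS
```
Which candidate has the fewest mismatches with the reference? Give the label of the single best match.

Hamming distances to reference — A: 4; B: 1; C: 8; D: 5.
Smallest is B with 1 mismatch.

B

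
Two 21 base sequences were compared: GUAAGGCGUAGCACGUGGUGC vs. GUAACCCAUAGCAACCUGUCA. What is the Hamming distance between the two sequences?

9

Comparing position by position, 9 bases differ: 5 (G/C), 6 (G/C), 8 (G/A), 14 (C/A), 15 (G/C), 16 (U/C), 17 (G/U), 20 (G/C), 21 (C/A).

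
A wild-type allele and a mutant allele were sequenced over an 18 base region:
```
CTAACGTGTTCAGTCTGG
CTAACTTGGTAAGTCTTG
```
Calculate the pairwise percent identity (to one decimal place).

Mismatches at positions 6, 9, 11, 17 (1-based): 4 of 18.
Identical positions: 14/18 = 77.78% → 77.8%.

77.8%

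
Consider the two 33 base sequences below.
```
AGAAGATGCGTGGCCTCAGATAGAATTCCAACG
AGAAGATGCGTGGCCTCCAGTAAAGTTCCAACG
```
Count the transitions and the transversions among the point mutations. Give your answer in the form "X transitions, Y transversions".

4 transitions, 1 transversion

Mismatches (1-based):
position 18: A→C (purine→pyrimidine, transversion)
position 19: G→A (purine→purine, transition)
position 20: A→G (purine→purine, transition)
position 23: G→A (purine→purine, transition)
position 25: A→G (purine→purine, transition)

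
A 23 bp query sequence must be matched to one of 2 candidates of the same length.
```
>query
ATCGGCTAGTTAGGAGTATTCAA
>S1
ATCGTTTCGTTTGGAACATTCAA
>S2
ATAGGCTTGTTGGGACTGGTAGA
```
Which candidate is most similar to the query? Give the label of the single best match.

S1

Hamming distances to query — S1: 6; S2: 8.
Smallest is S1 with 6 mismatches.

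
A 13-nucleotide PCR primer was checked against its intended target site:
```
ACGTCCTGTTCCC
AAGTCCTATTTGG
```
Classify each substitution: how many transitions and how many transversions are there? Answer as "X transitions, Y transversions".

2 transitions, 3 transversions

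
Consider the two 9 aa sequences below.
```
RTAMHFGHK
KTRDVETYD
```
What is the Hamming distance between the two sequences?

Comparing position by position, 8 positions differ: 1 (R/K), 3 (A/R), 4 (M/D), 5 (H/V), 6 (F/E), 7 (G/T), 8 (H/Y), 9 (K/D).

8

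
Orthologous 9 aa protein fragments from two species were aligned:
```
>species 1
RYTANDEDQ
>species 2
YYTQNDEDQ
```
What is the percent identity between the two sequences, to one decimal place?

Mismatches at positions 1, 4 (1-based): 2 of 9.
Identical positions: 7/9 = 77.78% → 77.8%.

77.8%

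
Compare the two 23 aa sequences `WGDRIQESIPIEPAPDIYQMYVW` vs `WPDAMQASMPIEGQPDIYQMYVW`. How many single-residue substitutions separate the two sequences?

7

The sequences differ at positions 2, 4, 5, 7, 9, 13, 14 (1-based) — 7 in total.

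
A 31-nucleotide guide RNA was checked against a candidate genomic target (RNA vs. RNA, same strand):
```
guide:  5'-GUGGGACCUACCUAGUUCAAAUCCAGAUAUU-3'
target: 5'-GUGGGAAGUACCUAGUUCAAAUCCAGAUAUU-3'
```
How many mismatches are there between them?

Comparing position by position, 2 sites differ: 7 (C/A), 8 (C/G).

2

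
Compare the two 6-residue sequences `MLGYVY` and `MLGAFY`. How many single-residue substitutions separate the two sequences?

2

Comparing position by position, 2 positions differ: 4 (Y/A), 5 (V/F).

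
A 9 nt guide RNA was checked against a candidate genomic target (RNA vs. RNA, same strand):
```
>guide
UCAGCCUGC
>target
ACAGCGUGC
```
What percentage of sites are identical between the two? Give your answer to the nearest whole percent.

2 positions differ (1, 6), so 7 of 9 match: 7/9 = 77.78%.

78%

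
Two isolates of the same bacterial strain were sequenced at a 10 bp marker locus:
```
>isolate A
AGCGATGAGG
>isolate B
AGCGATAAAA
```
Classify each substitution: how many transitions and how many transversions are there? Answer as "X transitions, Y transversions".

Mismatches (1-based):
site 7: G→A (purine→purine, transition)
site 9: G→A (purine→purine, transition)
site 10: G→A (purine→purine, transition)

3 transitions, 0 transversions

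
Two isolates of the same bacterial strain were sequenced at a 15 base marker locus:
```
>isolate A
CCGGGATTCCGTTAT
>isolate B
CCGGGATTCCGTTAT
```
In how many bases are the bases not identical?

0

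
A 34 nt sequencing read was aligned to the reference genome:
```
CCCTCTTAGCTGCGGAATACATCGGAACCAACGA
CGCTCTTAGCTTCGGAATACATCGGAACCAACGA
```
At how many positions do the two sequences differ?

2

Comparing position by position, 2 positions differ: 2 (C/G), 12 (G/T).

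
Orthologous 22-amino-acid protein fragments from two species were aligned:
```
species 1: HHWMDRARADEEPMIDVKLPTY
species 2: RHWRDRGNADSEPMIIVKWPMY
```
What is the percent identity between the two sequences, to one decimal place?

63.6%

Mismatches at positions 1, 4, 7, 8, 11, 16, 19, 21 (1-based): 8 of 22.
Identical positions: 14/22 = 63.64% → 63.6%.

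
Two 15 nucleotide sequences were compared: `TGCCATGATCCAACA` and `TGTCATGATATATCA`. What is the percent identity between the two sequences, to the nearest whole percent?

73%

4 positions differ (3, 10, 11, 13), so 11 of 15 match: 11/15 = 73.33%.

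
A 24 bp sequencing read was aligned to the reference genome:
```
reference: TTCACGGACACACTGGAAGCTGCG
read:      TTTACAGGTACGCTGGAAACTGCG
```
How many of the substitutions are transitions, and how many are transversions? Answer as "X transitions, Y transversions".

Transitions (purine↔purine or pyrimidine↔pyrimidine): 3 C→T, 6 G→A, 8 A→G, 9 C→T, 12 A→G, 19 G→A.
Transversions (purine↔pyrimidine): none.

6 transitions, 0 transversions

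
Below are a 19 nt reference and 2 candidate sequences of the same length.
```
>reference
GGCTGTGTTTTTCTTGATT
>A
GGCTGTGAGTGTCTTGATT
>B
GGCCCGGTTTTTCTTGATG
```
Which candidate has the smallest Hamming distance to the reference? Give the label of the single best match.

A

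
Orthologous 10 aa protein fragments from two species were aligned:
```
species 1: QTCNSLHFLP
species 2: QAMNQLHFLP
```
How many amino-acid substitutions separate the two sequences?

Comparing position by position, 3 residues differ: 2 (T/A), 3 (C/M), 5 (S/Q).

3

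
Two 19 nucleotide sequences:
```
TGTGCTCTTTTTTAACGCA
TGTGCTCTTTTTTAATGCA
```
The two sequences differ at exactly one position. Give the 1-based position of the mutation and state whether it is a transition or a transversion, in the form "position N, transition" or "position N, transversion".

position 16, transition

The sequences differ only at position 16: C→T (pyrimidine→pyrimidine), a transition.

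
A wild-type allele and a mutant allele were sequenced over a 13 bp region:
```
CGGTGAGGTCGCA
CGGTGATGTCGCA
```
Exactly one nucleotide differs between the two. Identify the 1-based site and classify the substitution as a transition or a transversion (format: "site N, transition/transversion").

Site 7 changes G→T. G is a purine and T is a pyrimidine, so this is a transversion.

site 7, transversion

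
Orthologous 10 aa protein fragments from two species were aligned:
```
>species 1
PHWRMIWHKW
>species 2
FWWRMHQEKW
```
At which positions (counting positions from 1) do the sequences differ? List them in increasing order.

1, 2, 6, 7, 8

Scanning 1-based: 1: P/F; 2: H/W; 6: I/H; 7: W/Q; 8: H/E.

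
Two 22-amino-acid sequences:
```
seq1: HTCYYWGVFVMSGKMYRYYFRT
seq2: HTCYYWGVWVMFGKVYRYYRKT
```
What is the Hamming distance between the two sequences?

5

The sequences differ at residues 9, 12, 15, 20, 21 (1-based) — 5 in total.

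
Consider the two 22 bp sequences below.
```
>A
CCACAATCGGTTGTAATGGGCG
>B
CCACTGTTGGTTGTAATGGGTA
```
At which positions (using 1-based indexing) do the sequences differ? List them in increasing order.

Scanning 1-based: 5: A/T; 6: A/G; 8: C/T; 21: C/T; 22: G/A.

5, 6, 8, 21, 22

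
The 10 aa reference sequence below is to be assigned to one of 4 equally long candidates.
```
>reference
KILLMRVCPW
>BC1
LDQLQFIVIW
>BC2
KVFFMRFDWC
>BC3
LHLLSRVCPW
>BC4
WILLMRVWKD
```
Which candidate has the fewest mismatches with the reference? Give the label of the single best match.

BC1 differs at 8 positions; BC2 differs at 7 positions; BC3 differs at 3 positions; BC4 differs at 4 positions. The closest is BC3.

BC3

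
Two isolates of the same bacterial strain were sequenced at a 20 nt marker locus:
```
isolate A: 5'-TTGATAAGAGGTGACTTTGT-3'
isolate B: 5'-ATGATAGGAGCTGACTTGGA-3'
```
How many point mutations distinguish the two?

Comparing position by position, 5 sites differ: 1 (T/A), 7 (A/G), 11 (G/C), 18 (T/G), 20 (T/A).

5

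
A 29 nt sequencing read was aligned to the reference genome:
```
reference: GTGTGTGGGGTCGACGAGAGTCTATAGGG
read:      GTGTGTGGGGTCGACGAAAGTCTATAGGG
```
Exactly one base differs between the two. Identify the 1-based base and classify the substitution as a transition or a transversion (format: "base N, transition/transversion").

base 18, transition

Base 18 changes G→A. G is a purine and A is a purine, so this is a transition.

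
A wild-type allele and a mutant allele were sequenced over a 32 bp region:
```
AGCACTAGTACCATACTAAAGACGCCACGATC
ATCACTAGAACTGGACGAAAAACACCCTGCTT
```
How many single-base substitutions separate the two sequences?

12

Comparing position by position, 12 positions differ: 2 (G/T), 9 (T/A), 12 (C/T), 13 (A/G), 14 (T/G), 17 (T/G), 21 (G/A), 24 (G/A), 27 (A/C), 28 (C/T), 30 (A/C), 32 (C/T).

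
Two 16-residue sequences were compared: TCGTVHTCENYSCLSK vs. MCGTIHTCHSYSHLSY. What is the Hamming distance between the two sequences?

The sequences differ at positions 1, 5, 9, 10, 13, 16 (1-based) — 6 in total.

6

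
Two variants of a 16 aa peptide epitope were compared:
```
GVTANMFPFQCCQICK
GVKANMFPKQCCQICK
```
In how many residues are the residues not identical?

2

The sequences differ at residues 3, 9 (1-based) — 2 in total.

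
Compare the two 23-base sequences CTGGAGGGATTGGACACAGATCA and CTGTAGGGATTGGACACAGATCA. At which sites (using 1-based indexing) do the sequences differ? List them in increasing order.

Scanning 1-based: 4: G/T.

4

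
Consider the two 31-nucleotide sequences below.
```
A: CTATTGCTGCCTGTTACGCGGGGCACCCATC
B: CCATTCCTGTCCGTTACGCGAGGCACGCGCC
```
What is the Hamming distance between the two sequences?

8

The sequences differ at sites 2, 6, 10, 12, 21, 27, 29, 30 (1-based) — 8 in total.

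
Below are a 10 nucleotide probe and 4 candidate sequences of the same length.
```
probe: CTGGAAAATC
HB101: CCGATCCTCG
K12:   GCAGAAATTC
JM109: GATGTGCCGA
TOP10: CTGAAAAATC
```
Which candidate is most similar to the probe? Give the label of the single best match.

TOP10

Hamming distances to probe — HB101: 8; K12: 4; JM109: 9; TOP10: 1.
Smallest is TOP10 with 1 mismatch.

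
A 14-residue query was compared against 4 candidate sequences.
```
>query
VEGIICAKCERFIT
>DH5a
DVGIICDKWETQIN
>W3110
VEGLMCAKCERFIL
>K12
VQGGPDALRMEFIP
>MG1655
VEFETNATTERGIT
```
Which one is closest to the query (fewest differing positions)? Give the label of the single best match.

W3110

Hamming distances to query — DH5a: 7; W3110: 3; K12: 9; MG1655: 7.
Smallest is W3110 with 3 mismatches.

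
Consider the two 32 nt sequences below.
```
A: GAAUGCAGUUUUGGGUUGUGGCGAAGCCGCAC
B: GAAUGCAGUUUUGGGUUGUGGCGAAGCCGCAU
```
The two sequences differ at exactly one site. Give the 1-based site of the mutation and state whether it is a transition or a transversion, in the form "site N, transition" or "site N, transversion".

The sequences differ only at site 32: C→U (pyrimidine→pyrimidine), a transition.

site 32, transition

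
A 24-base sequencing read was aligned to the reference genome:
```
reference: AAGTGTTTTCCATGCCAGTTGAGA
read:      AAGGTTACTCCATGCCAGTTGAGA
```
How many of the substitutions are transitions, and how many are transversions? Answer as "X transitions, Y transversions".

Mismatches (1-based):
site 4: T→G (pyrimidine→purine, transversion)
site 5: G→T (purine→pyrimidine, transversion)
site 7: T→A (pyrimidine→purine, transversion)
site 8: T→C (pyrimidine→pyrimidine, transition)

1 transition, 3 transversions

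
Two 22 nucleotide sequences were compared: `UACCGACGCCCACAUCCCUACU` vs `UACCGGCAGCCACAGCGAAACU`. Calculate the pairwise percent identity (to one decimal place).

68.2%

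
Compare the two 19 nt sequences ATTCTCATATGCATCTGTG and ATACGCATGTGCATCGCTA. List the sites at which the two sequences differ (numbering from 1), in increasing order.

3, 5, 9, 16, 17, 19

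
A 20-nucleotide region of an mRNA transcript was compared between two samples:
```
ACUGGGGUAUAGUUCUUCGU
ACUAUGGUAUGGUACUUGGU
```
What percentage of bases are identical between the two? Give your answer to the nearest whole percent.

5 positions differ (4, 5, 11, 14, 18), so 15 of 20 match: 15/20 = 75%.

75%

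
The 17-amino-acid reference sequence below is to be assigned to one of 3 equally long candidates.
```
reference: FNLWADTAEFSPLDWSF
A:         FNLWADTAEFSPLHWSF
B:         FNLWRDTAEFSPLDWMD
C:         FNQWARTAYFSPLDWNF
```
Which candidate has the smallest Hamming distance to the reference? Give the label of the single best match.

A

A differs at 1 residue; B differs at 3 residues; C differs at 4 residues. The closest is A.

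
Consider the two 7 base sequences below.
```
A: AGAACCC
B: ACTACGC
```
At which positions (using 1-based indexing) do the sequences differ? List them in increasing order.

2, 3, 6

Scanning 1-based: 2: G/C; 3: A/T; 6: C/G.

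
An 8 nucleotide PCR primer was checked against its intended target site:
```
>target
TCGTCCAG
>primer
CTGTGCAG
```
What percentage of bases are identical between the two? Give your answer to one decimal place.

62.5%

3 positions differ (1, 2, 5), so 5 of 8 match: 5/8 = 62.5%.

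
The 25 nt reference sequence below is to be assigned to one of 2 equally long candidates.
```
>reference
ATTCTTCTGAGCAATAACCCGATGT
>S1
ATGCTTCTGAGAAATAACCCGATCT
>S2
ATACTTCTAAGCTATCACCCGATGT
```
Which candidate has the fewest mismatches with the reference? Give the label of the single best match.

S1

S1 differs at 3 bases; S2 differs at 4 bases. The closest is S1.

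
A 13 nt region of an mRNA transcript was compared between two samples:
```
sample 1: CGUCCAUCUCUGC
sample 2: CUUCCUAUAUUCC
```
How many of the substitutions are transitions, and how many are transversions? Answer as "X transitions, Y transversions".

Transitions (purine↔purine or pyrimidine↔pyrimidine): 8 C→U, 10 C→U.
Transversions (purine↔pyrimidine): 2 G→U, 6 A→U, 7 U→A, 9 U→A, 12 G→C.

2 transitions, 5 transversions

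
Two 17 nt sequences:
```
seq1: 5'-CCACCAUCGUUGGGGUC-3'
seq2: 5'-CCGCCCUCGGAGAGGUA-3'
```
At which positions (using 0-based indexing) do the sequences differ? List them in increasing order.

Scanning 0-based: 2: A/G; 5: A/C; 9: U/G; 10: U/A; 12: G/A; 16: C/A.

2, 5, 9, 10, 12, 16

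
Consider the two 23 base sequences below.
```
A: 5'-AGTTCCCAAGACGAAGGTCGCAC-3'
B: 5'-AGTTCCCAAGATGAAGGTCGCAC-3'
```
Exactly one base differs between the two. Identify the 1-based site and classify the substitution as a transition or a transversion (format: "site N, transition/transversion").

Site 12 changes C→T. C is a pyrimidine and T is a pyrimidine, so this is a transition.

site 12, transition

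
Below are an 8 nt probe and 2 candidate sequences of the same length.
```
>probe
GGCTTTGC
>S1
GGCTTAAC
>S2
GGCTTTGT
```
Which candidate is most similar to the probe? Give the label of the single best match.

Hamming distances to probe — S1: 2; S2: 1.
Smallest is S2 with 1 mismatch.

S2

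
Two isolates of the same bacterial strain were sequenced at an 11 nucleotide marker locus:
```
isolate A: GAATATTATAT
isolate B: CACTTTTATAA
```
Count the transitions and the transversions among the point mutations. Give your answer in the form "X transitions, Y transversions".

Mismatches (1-based):
site 1: G→C (purine→pyrimidine, transversion)
site 3: A→C (purine→pyrimidine, transversion)
site 5: A→T (purine→pyrimidine, transversion)
site 11: T→A (pyrimidine→purine, transversion)

0 transitions, 4 transversions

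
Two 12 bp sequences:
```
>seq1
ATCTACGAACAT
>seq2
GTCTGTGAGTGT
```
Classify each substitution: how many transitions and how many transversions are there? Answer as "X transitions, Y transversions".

6 transitions, 0 transversions

Transitions (purine↔purine or pyrimidine↔pyrimidine): 1 A→G, 5 A→G, 6 C→T, 9 A→G, 10 C→T, 11 A→G.
Transversions (purine↔pyrimidine): none.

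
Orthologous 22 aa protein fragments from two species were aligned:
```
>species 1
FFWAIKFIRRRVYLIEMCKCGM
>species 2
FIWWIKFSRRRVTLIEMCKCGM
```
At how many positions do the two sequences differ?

Comparing position by position, 4 positions differ: 2 (F/I), 4 (A/W), 8 (I/S), 13 (Y/T).

4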